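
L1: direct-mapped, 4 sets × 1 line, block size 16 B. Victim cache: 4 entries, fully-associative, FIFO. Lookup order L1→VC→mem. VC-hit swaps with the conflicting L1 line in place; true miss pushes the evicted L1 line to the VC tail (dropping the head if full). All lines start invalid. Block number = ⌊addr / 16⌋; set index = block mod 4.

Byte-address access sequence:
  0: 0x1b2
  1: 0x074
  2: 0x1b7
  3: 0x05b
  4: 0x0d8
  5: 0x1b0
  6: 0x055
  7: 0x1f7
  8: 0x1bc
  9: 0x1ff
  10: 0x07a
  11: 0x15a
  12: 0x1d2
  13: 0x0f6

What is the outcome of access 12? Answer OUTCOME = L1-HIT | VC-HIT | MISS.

OUTCOME = MISS

  [0] addr=0x1b2 blk=27 s=3: MISS | VC []
  [1] addr=0x74 blk=7 s=3: MISS | VC [27]
  [2] addr=0x1b7 blk=27 s=3: VC-HIT | VC [7]
  [3] addr=0x5b blk=5 s=1: MISS | VC [7]
  [4] addr=0xd8 blk=13 s=1: MISS | VC [7, 5]
  [5] addr=0x1b0 blk=27 s=3: L1-HIT | VC [7, 5]
  [6] addr=0x55 blk=5 s=1: VC-HIT | VC [7, 13]
  [7] addr=0x1f7 blk=31 s=3: MISS | VC [7, 13, 27]
  [8] addr=0x1bc blk=27 s=3: VC-HIT | VC [7, 13, 31]
  [9] addr=0x1ff blk=31 s=3: VC-HIT | VC [7, 13, 27]
  [10] addr=0x7a blk=7 s=3: VC-HIT | VC [31, 13, 27]
  [11] addr=0x15a blk=21 s=1: MISS | VC [31, 13, 27, 5]
  [12] addr=0x1d2 blk=29 s=1: MISS | VC [13, 27, 5, 21]
  [13] addr=0xf6 blk=15 s=3: MISS | VC [27, 5, 21, 7]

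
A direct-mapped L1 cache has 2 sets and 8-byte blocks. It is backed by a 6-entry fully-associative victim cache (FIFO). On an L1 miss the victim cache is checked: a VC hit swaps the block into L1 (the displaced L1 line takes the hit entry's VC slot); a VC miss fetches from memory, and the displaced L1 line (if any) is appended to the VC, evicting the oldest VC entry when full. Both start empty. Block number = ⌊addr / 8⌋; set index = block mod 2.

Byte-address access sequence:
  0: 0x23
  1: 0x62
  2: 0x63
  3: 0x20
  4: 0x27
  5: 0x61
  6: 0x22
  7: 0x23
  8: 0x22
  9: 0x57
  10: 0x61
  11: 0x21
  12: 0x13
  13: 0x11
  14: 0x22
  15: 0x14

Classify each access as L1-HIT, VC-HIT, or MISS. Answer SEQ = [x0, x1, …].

0: 0x23 (blk 4, set 0) → MISS  vc=[]
1: 0x62 (blk 12, set 0) → MISS  vc=[4]
2: 0x63 (blk 12, set 0) → L1-HIT  vc=[4]
3: 0x20 (blk 4, set 0) → VC-HIT  vc=[12]
4: 0x27 (blk 4, set 0) → L1-HIT  vc=[12]
5: 0x61 (blk 12, set 0) → VC-HIT  vc=[4]
6: 0x22 (blk 4, set 0) → VC-HIT  vc=[12]
7: 0x23 (blk 4, set 0) → L1-HIT  vc=[12]
8: 0x22 (blk 4, set 0) → L1-HIT  vc=[12]
9: 0x57 (blk 10, set 0) → MISS  vc=[12, 4]
10: 0x61 (blk 12, set 0) → VC-HIT  vc=[10, 4]
11: 0x21 (blk 4, set 0) → VC-HIT  vc=[10, 12]
12: 0x13 (blk 2, set 0) → MISS  vc=[10, 12, 4]
13: 0x11 (blk 2, set 0) → L1-HIT  vc=[10, 12, 4]
14: 0x22 (blk 4, set 0) → VC-HIT  vc=[10, 12, 2]
15: 0x14 (blk 2, set 0) → VC-HIT  vc=[10, 12, 4]

SEQ = [MISS, MISS, L1-HIT, VC-HIT, L1-HIT, VC-HIT, VC-HIT, L1-HIT, L1-HIT, MISS, VC-HIT, VC-HIT, MISS, L1-HIT, VC-HIT, VC-HIT]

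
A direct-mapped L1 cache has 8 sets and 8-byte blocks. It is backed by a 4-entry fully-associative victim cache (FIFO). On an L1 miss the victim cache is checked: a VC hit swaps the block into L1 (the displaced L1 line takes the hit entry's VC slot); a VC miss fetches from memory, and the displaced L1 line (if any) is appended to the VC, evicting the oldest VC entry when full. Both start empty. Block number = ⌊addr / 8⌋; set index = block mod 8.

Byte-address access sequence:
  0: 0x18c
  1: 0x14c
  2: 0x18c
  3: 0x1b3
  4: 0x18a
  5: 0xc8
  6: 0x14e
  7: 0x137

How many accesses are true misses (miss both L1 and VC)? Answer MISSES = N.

0: 0x18c (blk 49, set 1) → MISS  vc=[]
1: 0x14c (blk 41, set 1) → MISS  vc=[49]
2: 0x18c (blk 49, set 1) → VC-HIT  vc=[41]
3: 0x1b3 (blk 54, set 6) → MISS  vc=[41]
4: 0x18a (blk 49, set 1) → L1-HIT  vc=[41]
5: 0xc8 (blk 25, set 1) → MISS  vc=[41, 49]
6: 0x14e (blk 41, set 1) → VC-HIT  vc=[25, 49]
7: 0x137 (blk 38, set 6) → MISS  vc=[25, 49, 54]

MISSES = 5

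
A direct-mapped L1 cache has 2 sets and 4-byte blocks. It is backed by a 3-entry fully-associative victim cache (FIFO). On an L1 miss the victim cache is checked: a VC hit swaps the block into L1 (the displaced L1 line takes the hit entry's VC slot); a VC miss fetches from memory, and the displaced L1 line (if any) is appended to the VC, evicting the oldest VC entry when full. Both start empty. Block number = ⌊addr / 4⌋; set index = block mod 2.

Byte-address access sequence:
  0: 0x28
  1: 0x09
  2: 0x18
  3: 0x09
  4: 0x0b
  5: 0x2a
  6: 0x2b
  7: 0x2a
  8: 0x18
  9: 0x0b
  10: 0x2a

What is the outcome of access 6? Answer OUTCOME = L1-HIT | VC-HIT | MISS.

  [0] addr=0x28 blk=10 s=0: MISS | VC []
  [1] addr=0x9 blk=2 s=0: MISS | VC [10]
  [2] addr=0x18 blk=6 s=0: MISS | VC [10, 2]
  [3] addr=0x9 blk=2 s=0: VC-HIT | VC [10, 6]
  [4] addr=0xb blk=2 s=0: L1-HIT | VC [10, 6]
  [5] addr=0x2a blk=10 s=0: VC-HIT | VC [2, 6]
  [6] addr=0x2b blk=10 s=0: L1-HIT | VC [2, 6]
  [7] addr=0x2a blk=10 s=0: L1-HIT | VC [2, 6]
  [8] addr=0x18 blk=6 s=0: VC-HIT | VC [2, 10]
  [9] addr=0xb blk=2 s=0: VC-HIT | VC [6, 10]
  [10] addr=0x2a blk=10 s=0: VC-HIT | VC [6, 2]

OUTCOME = L1-HIT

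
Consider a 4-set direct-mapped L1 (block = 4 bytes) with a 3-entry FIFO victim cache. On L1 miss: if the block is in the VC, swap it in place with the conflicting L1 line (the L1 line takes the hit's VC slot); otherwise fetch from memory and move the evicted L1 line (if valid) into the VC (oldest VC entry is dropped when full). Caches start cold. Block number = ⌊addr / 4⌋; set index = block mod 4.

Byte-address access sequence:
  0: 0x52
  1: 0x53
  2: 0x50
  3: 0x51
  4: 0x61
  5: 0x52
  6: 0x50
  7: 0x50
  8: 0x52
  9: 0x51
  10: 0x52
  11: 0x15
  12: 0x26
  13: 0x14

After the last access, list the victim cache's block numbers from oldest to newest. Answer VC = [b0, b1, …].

VC = [24, 9]

#0 0x52→b20/s0 MISS; vc=[]
#1 0x53→b20/s0 L1-HIT; vc=[]
#2 0x50→b20/s0 L1-HIT; vc=[]
#3 0x51→b20/s0 L1-HIT; vc=[]
#4 0x61→b24/s0 MISS; vc=[20]
#5 0x52→b20/s0 VC-HIT; vc=[24]
#6 0x50→b20/s0 L1-HIT; vc=[24]
#7 0x50→b20/s0 L1-HIT; vc=[24]
#8 0x52→b20/s0 L1-HIT; vc=[24]
#9 0x51→b20/s0 L1-HIT; vc=[24]
#10 0x52→b20/s0 L1-HIT; vc=[24]
#11 0x15→b5/s1 MISS; vc=[24]
#12 0x26→b9/s1 MISS; vc=[24,5]
#13 0x14→b5/s1 VC-HIT; vc=[24,9]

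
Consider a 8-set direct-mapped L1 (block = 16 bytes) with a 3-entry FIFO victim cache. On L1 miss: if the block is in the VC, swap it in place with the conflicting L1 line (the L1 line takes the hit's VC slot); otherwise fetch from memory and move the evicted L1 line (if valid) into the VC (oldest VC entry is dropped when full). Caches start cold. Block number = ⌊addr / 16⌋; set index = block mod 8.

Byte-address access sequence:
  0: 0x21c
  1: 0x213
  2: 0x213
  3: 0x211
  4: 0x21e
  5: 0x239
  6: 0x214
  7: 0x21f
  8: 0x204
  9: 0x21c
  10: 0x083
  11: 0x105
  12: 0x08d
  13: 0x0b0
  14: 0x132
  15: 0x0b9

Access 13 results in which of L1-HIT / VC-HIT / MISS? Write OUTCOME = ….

OUTCOME = MISS

0: 0x21c (blk 33, set 1) → MISS  vc=[]
1: 0x213 (blk 33, set 1) → L1-HIT  vc=[]
2: 0x213 (blk 33, set 1) → L1-HIT  vc=[]
3: 0x211 (blk 33, set 1) → L1-HIT  vc=[]
4: 0x21e (blk 33, set 1) → L1-HIT  vc=[]
5: 0x239 (blk 35, set 3) → MISS  vc=[]
6: 0x214 (blk 33, set 1) → L1-HIT  vc=[]
7: 0x21f (blk 33, set 1) → L1-HIT  vc=[]
8: 0x204 (blk 32, set 0) → MISS  vc=[]
9: 0x21c (blk 33, set 1) → L1-HIT  vc=[]
10: 0x83 (blk 8, set 0) → MISS  vc=[32]
11: 0x105 (blk 16, set 0) → MISS  vc=[32, 8]
12: 0x8d (blk 8, set 0) → VC-HIT  vc=[32, 16]
13: 0xb0 (blk 11, set 3) → MISS  vc=[32, 16, 35]
14: 0x132 (blk 19, set 3) → MISS  vc=[16, 35, 11]
15: 0xb9 (blk 11, set 3) → VC-HIT  vc=[16, 35, 19]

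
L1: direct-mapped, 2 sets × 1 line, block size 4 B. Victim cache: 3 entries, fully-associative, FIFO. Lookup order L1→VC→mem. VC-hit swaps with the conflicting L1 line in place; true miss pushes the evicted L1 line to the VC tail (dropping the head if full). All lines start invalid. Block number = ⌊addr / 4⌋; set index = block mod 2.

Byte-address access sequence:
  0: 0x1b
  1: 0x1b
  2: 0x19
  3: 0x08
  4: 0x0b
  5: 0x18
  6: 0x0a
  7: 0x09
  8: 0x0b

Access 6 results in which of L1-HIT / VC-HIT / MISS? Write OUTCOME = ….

OUTCOME = VC-HIT

  [0] addr=0x1b blk=6 s=0: MISS | VC []
  [1] addr=0x1b blk=6 s=0: L1-HIT | VC []
  [2] addr=0x19 blk=6 s=0: L1-HIT | VC []
  [3] addr=0x8 blk=2 s=0: MISS | VC [6]
  [4] addr=0xb blk=2 s=0: L1-HIT | VC [6]
  [5] addr=0x18 blk=6 s=0: VC-HIT | VC [2]
  [6] addr=0xa blk=2 s=0: VC-HIT | VC [6]
  [7] addr=0x9 blk=2 s=0: L1-HIT | VC [6]
  [8] addr=0xb blk=2 s=0: L1-HIT | VC [6]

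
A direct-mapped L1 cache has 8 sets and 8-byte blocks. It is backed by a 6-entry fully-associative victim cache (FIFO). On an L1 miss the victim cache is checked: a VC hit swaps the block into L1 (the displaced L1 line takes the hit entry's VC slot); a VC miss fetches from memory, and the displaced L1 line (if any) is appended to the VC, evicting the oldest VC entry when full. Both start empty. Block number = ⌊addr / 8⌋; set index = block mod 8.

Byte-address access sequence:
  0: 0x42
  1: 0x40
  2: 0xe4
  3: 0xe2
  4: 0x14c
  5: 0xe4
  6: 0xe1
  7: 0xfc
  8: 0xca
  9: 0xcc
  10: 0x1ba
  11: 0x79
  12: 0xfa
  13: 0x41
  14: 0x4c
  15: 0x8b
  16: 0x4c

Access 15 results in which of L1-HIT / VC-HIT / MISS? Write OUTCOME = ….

OUTCOME = MISS

#0 0x42→b8/s0 MISS; vc=[]
#1 0x40→b8/s0 L1-HIT; vc=[]
#2 0xe4→b28/s4 MISS; vc=[]
#3 0xe2→b28/s4 L1-HIT; vc=[]
#4 0x14c→b41/s1 MISS; vc=[]
#5 0xe4→b28/s4 L1-HIT; vc=[]
#6 0xe1→b28/s4 L1-HIT; vc=[]
#7 0xfc→b31/s7 MISS; vc=[]
#8 0xca→b25/s1 MISS; vc=[41]
#9 0xcc→b25/s1 L1-HIT; vc=[41]
#10 0x1ba→b55/s7 MISS; vc=[41,31]
#11 0x79→b15/s7 MISS; vc=[41,31,55]
#12 0xfa→b31/s7 VC-HIT; vc=[41,15,55]
#13 0x41→b8/s0 L1-HIT; vc=[41,15,55]
#14 0x4c→b9/s1 MISS; vc=[41,15,55,25]
#15 0x8b→b17/s1 MISS; vc=[41,15,55,25,9]
#16 0x4c→b9/s1 VC-HIT; vc=[41,15,55,25,17]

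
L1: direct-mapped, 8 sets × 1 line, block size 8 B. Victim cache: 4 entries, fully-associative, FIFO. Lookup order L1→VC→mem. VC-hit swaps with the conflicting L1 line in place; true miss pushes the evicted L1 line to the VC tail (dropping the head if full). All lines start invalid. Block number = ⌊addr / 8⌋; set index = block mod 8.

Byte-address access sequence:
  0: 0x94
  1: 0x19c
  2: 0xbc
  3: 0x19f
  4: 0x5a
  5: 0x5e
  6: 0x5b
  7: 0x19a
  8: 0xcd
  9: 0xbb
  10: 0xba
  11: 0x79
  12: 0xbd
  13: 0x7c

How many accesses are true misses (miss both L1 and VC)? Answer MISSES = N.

MISSES = 6

#0 0x94→b18/s2 MISS; vc=[]
#1 0x19c→b51/s3 MISS; vc=[]
#2 0xbc→b23/s7 MISS; vc=[]
#3 0x19f→b51/s3 L1-HIT; vc=[]
#4 0x5a→b11/s3 MISS; vc=[51]
#5 0x5e→b11/s3 L1-HIT; vc=[51]
#6 0x5b→b11/s3 L1-HIT; vc=[51]
#7 0x19a→b51/s3 VC-HIT; vc=[11]
#8 0xcd→b25/s1 MISS; vc=[11]
#9 0xbb→b23/s7 L1-HIT; vc=[11]
#10 0xba→b23/s7 L1-HIT; vc=[11]
#11 0x79→b15/s7 MISS; vc=[11,23]
#12 0xbd→b23/s7 VC-HIT; vc=[11,15]
#13 0x7c→b15/s7 VC-HIT; vc=[11,23]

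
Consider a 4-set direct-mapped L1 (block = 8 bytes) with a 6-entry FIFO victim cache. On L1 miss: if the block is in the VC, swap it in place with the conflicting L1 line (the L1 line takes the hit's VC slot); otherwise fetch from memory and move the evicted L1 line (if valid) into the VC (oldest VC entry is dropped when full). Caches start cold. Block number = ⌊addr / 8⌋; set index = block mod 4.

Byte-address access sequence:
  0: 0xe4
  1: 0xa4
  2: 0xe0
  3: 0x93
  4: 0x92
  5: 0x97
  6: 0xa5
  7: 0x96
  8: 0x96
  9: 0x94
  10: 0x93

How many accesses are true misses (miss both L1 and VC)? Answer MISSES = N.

MISSES = 3

  [0] addr=0xe4 blk=28 s=0: MISS | VC []
  [1] addr=0xa4 blk=20 s=0: MISS | VC [28]
  [2] addr=0xe0 blk=28 s=0: VC-HIT | VC [20]
  [3] addr=0x93 blk=18 s=2: MISS | VC [20]
  [4] addr=0x92 blk=18 s=2: L1-HIT | VC [20]
  [5] addr=0x97 blk=18 s=2: L1-HIT | VC [20]
  [6] addr=0xa5 blk=20 s=0: VC-HIT | VC [28]
  [7] addr=0x96 blk=18 s=2: L1-HIT | VC [28]
  [8] addr=0x96 blk=18 s=2: L1-HIT | VC [28]
  [9] addr=0x94 blk=18 s=2: L1-HIT | VC [28]
  [10] addr=0x93 blk=18 s=2: L1-HIT | VC [28]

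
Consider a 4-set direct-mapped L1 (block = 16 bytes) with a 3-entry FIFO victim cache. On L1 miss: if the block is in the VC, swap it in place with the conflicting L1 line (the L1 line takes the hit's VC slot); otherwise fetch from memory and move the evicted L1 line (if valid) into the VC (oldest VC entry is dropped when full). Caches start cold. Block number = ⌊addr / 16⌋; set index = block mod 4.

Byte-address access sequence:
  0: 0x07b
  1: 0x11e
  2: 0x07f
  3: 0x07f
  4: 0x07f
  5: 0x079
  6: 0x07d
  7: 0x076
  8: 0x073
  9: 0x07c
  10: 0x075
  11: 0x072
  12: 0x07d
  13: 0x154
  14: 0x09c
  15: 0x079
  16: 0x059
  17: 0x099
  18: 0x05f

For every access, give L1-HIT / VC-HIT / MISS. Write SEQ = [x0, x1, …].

0: 0x7b (blk 7, set 3) → MISS  vc=[]
1: 0x11e (blk 17, set 1) → MISS  vc=[]
2: 0x7f (blk 7, set 3) → L1-HIT  vc=[]
3: 0x7f (blk 7, set 3) → L1-HIT  vc=[]
4: 0x7f (blk 7, set 3) → L1-HIT  vc=[]
5: 0x79 (blk 7, set 3) → L1-HIT  vc=[]
6: 0x7d (blk 7, set 3) → L1-HIT  vc=[]
7: 0x76 (blk 7, set 3) → L1-HIT  vc=[]
8: 0x73 (blk 7, set 3) → L1-HIT  vc=[]
9: 0x7c (blk 7, set 3) → L1-HIT  vc=[]
10: 0x75 (blk 7, set 3) → L1-HIT  vc=[]
11: 0x72 (blk 7, set 3) → L1-HIT  vc=[]
12: 0x7d (blk 7, set 3) → L1-HIT  vc=[]
13: 0x154 (blk 21, set 1) → MISS  vc=[17]
14: 0x9c (blk 9, set 1) → MISS  vc=[17, 21]
15: 0x79 (blk 7, set 3) → L1-HIT  vc=[17, 21]
16: 0x59 (blk 5, set 1) → MISS  vc=[17, 21, 9]
17: 0x99 (blk 9, set 1) → VC-HIT  vc=[17, 21, 5]
18: 0x5f (blk 5, set 1) → VC-HIT  vc=[17, 21, 9]

SEQ = [MISS, MISS, L1-HIT, L1-HIT, L1-HIT, L1-HIT, L1-HIT, L1-HIT, L1-HIT, L1-HIT, L1-HIT, L1-HIT, L1-HIT, MISS, MISS, L1-HIT, MISS, VC-HIT, VC-HIT]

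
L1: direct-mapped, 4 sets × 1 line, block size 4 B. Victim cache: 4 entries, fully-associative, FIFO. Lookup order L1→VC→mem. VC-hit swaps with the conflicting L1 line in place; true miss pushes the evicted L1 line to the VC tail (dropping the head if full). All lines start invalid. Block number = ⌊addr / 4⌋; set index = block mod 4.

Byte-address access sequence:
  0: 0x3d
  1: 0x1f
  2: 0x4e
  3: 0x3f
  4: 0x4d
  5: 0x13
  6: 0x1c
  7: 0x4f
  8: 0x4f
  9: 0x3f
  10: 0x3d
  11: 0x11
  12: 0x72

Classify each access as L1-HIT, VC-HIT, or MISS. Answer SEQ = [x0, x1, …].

  [0] addr=0x3d blk=15 s=3: MISS | VC []
  [1] addr=0x1f blk=7 s=3: MISS | VC [15]
  [2] addr=0x4e blk=19 s=3: MISS | VC [15, 7]
  [3] addr=0x3f blk=15 s=3: VC-HIT | VC [19, 7]
  [4] addr=0x4d blk=19 s=3: VC-HIT | VC [15, 7]
  [5] addr=0x13 blk=4 s=0: MISS | VC [15, 7]
  [6] addr=0x1c blk=7 s=3: VC-HIT | VC [15, 19]
  [7] addr=0x4f blk=19 s=3: VC-HIT | VC [15, 7]
  [8] addr=0x4f blk=19 s=3: L1-HIT | VC [15, 7]
  [9] addr=0x3f blk=15 s=3: VC-HIT | VC [19, 7]
  [10] addr=0x3d blk=15 s=3: L1-HIT | VC [19, 7]
  [11] addr=0x11 blk=4 s=0: L1-HIT | VC [19, 7]
  [12] addr=0x72 blk=28 s=0: MISS | VC [19, 7, 4]

SEQ = [MISS, MISS, MISS, VC-HIT, VC-HIT, MISS, VC-HIT, VC-HIT, L1-HIT, VC-HIT, L1-HIT, L1-HIT, MISS]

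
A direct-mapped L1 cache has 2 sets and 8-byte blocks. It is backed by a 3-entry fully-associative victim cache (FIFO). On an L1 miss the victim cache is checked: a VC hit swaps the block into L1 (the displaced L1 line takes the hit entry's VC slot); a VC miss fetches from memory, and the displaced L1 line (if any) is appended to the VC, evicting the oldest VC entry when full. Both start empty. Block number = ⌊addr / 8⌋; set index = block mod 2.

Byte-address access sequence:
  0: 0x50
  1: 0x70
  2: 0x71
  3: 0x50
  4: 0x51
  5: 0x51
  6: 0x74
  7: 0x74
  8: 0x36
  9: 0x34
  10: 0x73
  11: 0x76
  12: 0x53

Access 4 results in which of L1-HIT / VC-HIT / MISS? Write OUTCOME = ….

  [0] addr=0x50 blk=10 s=0: MISS | VC []
  [1] addr=0x70 blk=14 s=0: MISS | VC [10]
  [2] addr=0x71 blk=14 s=0: L1-HIT | VC [10]
  [3] addr=0x50 blk=10 s=0: VC-HIT | VC [14]
  [4] addr=0x51 blk=10 s=0: L1-HIT | VC [14]
  [5] addr=0x51 blk=10 s=0: L1-HIT | VC [14]
  [6] addr=0x74 blk=14 s=0: VC-HIT | VC [10]
  [7] addr=0x74 blk=14 s=0: L1-HIT | VC [10]
  [8] addr=0x36 blk=6 s=0: MISS | VC [10, 14]
  [9] addr=0x34 blk=6 s=0: L1-HIT | VC [10, 14]
  [10] addr=0x73 blk=14 s=0: VC-HIT | VC [10, 6]
  [11] addr=0x76 blk=14 s=0: L1-HIT | VC [10, 6]
  [12] addr=0x53 blk=10 s=0: VC-HIT | VC [14, 6]

OUTCOME = L1-HIT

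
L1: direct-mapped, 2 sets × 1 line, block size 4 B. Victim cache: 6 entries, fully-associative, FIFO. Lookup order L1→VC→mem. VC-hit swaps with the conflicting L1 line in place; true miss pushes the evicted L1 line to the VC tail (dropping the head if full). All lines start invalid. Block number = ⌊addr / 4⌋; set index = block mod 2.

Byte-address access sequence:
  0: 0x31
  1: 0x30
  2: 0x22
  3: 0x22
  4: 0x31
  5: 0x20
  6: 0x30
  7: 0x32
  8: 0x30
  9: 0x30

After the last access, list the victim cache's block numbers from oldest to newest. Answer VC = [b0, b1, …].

VC = [8]

#0 0x31→b12/s0 MISS; vc=[]
#1 0x30→b12/s0 L1-HIT; vc=[]
#2 0x22→b8/s0 MISS; vc=[12]
#3 0x22→b8/s0 L1-HIT; vc=[12]
#4 0x31→b12/s0 VC-HIT; vc=[8]
#5 0x20→b8/s0 VC-HIT; vc=[12]
#6 0x30→b12/s0 VC-HIT; vc=[8]
#7 0x32→b12/s0 L1-HIT; vc=[8]
#8 0x30→b12/s0 L1-HIT; vc=[8]
#9 0x30→b12/s0 L1-HIT; vc=[8]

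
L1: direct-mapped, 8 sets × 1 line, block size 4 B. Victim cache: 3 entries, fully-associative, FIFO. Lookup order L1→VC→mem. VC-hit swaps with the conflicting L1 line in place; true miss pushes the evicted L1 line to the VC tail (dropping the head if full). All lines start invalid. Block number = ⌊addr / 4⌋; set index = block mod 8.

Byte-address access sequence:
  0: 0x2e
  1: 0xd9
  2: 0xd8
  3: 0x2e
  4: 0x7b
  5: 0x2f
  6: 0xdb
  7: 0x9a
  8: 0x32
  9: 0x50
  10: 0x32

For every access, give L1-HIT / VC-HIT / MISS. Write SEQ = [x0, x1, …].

#0 0x2e→b11/s3 MISS; vc=[]
#1 0xd9→b54/s6 MISS; vc=[]
#2 0xd8→b54/s6 L1-HIT; vc=[]
#3 0x2e→b11/s3 L1-HIT; vc=[]
#4 0x7b→b30/s6 MISS; vc=[54]
#5 0x2f→b11/s3 L1-HIT; vc=[54]
#6 0xdb→b54/s6 VC-HIT; vc=[30]
#7 0x9a→b38/s6 MISS; vc=[30,54]
#8 0x32→b12/s4 MISS; vc=[30,54]
#9 0x50→b20/s4 MISS; vc=[30,54,12]
#10 0x32→b12/s4 VC-HIT; vc=[30,54,20]

SEQ = [MISS, MISS, L1-HIT, L1-HIT, MISS, L1-HIT, VC-HIT, MISS, MISS, MISS, VC-HIT]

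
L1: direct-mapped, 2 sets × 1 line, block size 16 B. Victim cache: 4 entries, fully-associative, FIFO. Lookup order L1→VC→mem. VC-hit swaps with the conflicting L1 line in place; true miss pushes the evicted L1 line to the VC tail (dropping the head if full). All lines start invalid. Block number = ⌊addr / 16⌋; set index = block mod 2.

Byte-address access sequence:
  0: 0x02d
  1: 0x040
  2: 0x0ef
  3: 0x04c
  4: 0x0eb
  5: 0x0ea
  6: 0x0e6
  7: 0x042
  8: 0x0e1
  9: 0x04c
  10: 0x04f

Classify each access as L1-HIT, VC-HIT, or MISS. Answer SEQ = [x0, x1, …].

SEQ = [MISS, MISS, MISS, VC-HIT, VC-HIT, L1-HIT, L1-HIT, VC-HIT, VC-HIT, VC-HIT, L1-HIT]

0: 0x2d (blk 2, set 0) → MISS  vc=[]
1: 0x40 (blk 4, set 0) → MISS  vc=[2]
2: 0xef (blk 14, set 0) → MISS  vc=[2, 4]
3: 0x4c (blk 4, set 0) → VC-HIT  vc=[2, 14]
4: 0xeb (blk 14, set 0) → VC-HIT  vc=[2, 4]
5: 0xea (blk 14, set 0) → L1-HIT  vc=[2, 4]
6: 0xe6 (blk 14, set 0) → L1-HIT  vc=[2, 4]
7: 0x42 (blk 4, set 0) → VC-HIT  vc=[2, 14]
8: 0xe1 (blk 14, set 0) → VC-HIT  vc=[2, 4]
9: 0x4c (blk 4, set 0) → VC-HIT  vc=[2, 14]
10: 0x4f (blk 4, set 0) → L1-HIT  vc=[2, 14]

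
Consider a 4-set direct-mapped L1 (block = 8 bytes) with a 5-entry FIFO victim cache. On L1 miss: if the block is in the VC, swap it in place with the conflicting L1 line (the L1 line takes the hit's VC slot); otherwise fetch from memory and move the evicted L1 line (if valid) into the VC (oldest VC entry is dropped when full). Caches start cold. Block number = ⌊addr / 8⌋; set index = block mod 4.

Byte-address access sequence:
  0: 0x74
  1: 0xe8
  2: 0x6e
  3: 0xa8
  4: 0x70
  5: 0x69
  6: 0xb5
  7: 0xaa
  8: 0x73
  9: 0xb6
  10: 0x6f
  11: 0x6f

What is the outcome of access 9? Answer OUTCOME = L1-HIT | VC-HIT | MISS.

0: 0x74 (blk 14, set 2) → MISS  vc=[]
1: 0xe8 (blk 29, set 1) → MISS  vc=[]
2: 0x6e (blk 13, set 1) → MISS  vc=[29]
3: 0xa8 (blk 21, set 1) → MISS  vc=[29, 13]
4: 0x70 (blk 14, set 2) → L1-HIT  vc=[29, 13]
5: 0x69 (blk 13, set 1) → VC-HIT  vc=[29, 21]
6: 0xb5 (blk 22, set 2) → MISS  vc=[29, 21, 14]
7: 0xaa (blk 21, set 1) → VC-HIT  vc=[29, 13, 14]
8: 0x73 (blk 14, set 2) → VC-HIT  vc=[29, 13, 22]
9: 0xb6 (blk 22, set 2) → VC-HIT  vc=[29, 13, 14]
10: 0x6f (blk 13, set 1) → VC-HIT  vc=[29, 21, 14]
11: 0x6f (blk 13, set 1) → L1-HIT  vc=[29, 21, 14]

OUTCOME = VC-HIT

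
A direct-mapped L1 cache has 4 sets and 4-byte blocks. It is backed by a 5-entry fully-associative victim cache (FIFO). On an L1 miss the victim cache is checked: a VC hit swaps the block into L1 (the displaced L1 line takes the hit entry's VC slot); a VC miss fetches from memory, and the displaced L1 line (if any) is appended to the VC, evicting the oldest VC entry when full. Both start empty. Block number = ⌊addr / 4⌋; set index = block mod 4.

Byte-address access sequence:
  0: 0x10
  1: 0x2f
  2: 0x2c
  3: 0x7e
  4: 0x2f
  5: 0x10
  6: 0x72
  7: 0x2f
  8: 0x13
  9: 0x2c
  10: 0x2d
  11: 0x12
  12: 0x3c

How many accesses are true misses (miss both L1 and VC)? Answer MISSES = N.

0: 0x10 (blk 4, set 0) → MISS  vc=[]
1: 0x2f (blk 11, set 3) → MISS  vc=[]
2: 0x2c (blk 11, set 3) → L1-HIT  vc=[]
3: 0x7e (blk 31, set 3) → MISS  vc=[11]
4: 0x2f (blk 11, set 3) → VC-HIT  vc=[31]
5: 0x10 (blk 4, set 0) → L1-HIT  vc=[31]
6: 0x72 (blk 28, set 0) → MISS  vc=[31, 4]
7: 0x2f (blk 11, set 3) → L1-HIT  vc=[31, 4]
8: 0x13 (blk 4, set 0) → VC-HIT  vc=[31, 28]
9: 0x2c (blk 11, set 3) → L1-HIT  vc=[31, 28]
10: 0x2d (blk 11, set 3) → L1-HIT  vc=[31, 28]
11: 0x12 (blk 4, set 0) → L1-HIT  vc=[31, 28]
12: 0x3c (blk 15, set 3) → MISS  vc=[31, 28, 11]

MISSES = 5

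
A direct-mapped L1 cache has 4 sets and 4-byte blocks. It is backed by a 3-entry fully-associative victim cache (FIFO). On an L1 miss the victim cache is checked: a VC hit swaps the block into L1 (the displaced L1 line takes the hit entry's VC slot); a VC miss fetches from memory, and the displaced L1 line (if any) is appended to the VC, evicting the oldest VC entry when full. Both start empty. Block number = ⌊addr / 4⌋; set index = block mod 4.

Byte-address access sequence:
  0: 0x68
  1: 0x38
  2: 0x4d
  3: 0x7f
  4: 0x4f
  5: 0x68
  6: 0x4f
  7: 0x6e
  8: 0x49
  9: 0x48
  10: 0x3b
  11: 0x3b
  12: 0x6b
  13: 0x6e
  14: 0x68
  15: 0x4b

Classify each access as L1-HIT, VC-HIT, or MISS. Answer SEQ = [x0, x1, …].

SEQ = [MISS, MISS, MISS, MISS, VC-HIT, VC-HIT, L1-HIT, MISS, MISS, L1-HIT, MISS, L1-HIT, VC-HIT, L1-HIT, L1-HIT, VC-HIT]

#0 0x68→b26/s2 MISS; vc=[]
#1 0x38→b14/s2 MISS; vc=[26]
#2 0x4d→b19/s3 MISS; vc=[26]
#3 0x7f→b31/s3 MISS; vc=[26,19]
#4 0x4f→b19/s3 VC-HIT; vc=[26,31]
#5 0x68→b26/s2 VC-HIT; vc=[14,31]
#6 0x4f→b19/s3 L1-HIT; vc=[14,31]
#7 0x6e→b27/s3 MISS; vc=[14,31,19]
#8 0x49→b18/s2 MISS; vc=[31,19,26]
#9 0x48→b18/s2 L1-HIT; vc=[31,19,26]
#10 0x3b→b14/s2 MISS; vc=[19,26,18]
#11 0x3b→b14/s2 L1-HIT; vc=[19,26,18]
#12 0x6b→b26/s2 VC-HIT; vc=[19,14,18]
#13 0x6e→b27/s3 L1-HIT; vc=[19,14,18]
#14 0x68→b26/s2 L1-HIT; vc=[19,14,18]
#15 0x4b→b18/s2 VC-HIT; vc=[19,14,26]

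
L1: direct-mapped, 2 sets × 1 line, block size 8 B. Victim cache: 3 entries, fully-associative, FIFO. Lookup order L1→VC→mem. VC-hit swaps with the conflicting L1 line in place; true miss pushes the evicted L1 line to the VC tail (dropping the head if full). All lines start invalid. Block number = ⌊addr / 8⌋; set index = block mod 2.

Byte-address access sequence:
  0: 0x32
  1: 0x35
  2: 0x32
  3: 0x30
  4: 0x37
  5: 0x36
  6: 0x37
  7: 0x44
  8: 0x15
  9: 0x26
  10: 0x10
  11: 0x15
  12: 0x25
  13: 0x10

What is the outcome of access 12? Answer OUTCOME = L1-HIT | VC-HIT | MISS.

OUTCOME = VC-HIT

  [0] addr=0x32 blk=6 s=0: MISS | VC []
  [1] addr=0x35 blk=6 s=0: L1-HIT | VC []
  [2] addr=0x32 blk=6 s=0: L1-HIT | VC []
  [3] addr=0x30 blk=6 s=0: L1-HIT | VC []
  [4] addr=0x37 blk=6 s=0: L1-HIT | VC []
  [5] addr=0x36 blk=6 s=0: L1-HIT | VC []
  [6] addr=0x37 blk=6 s=0: L1-HIT | VC []
  [7] addr=0x44 blk=8 s=0: MISS | VC [6]
  [8] addr=0x15 blk=2 s=0: MISS | VC [6, 8]
  [9] addr=0x26 blk=4 s=0: MISS | VC [6, 8, 2]
  [10] addr=0x10 blk=2 s=0: VC-HIT | VC [6, 8, 4]
  [11] addr=0x15 blk=2 s=0: L1-HIT | VC [6, 8, 4]
  [12] addr=0x25 blk=4 s=0: VC-HIT | VC [6, 8, 2]
  [13] addr=0x10 blk=2 s=0: VC-HIT | VC [6, 8, 4]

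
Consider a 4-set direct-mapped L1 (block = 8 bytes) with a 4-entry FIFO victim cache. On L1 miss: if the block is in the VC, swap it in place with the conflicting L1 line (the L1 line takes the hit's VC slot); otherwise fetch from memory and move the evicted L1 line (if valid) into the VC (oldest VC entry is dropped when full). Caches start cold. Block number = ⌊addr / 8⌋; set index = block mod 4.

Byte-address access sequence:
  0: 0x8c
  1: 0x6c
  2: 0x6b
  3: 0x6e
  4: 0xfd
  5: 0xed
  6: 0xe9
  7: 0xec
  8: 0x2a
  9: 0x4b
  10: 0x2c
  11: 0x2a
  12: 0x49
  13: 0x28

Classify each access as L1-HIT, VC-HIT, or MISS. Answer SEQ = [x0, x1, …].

  [0] addr=0x8c blk=17 s=1: MISS | VC []
  [1] addr=0x6c blk=13 s=1: MISS | VC [17]
  [2] addr=0x6b blk=13 s=1: L1-HIT | VC [17]
  [3] addr=0x6e blk=13 s=1: L1-HIT | VC [17]
  [4] addr=0xfd blk=31 s=3: MISS | VC [17]
  [5] addr=0xed blk=29 s=1: MISS | VC [17, 13]
  [6] addr=0xe9 blk=29 s=1: L1-HIT | VC [17, 13]
  [7] addr=0xec blk=29 s=1: L1-HIT | VC [17, 13]
  [8] addr=0x2a blk=5 s=1: MISS | VC [17, 13, 29]
  [9] addr=0x4b blk=9 s=1: MISS | VC [17, 13, 29, 5]
  [10] addr=0x2c blk=5 s=1: VC-HIT | VC [17, 13, 29, 9]
  [11] addr=0x2a blk=5 s=1: L1-HIT | VC [17, 13, 29, 9]
  [12] addr=0x49 blk=9 s=1: VC-HIT | VC [17, 13, 29, 5]
  [13] addr=0x28 blk=5 s=1: VC-HIT | VC [17, 13, 29, 9]

SEQ = [MISS, MISS, L1-HIT, L1-HIT, MISS, MISS, L1-HIT, L1-HIT, MISS, MISS, VC-HIT, L1-HIT, VC-HIT, VC-HIT]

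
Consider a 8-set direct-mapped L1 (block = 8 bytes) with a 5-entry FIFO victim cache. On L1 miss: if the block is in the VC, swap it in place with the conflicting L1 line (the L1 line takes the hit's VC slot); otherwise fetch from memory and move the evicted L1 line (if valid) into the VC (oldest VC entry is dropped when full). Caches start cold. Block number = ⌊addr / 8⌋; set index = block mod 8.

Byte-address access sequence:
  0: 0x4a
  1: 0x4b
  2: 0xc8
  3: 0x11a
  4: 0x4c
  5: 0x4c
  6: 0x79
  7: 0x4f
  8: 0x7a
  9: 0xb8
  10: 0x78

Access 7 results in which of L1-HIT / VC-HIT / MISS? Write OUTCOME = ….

#0 0x4a→b9/s1 MISS; vc=[]
#1 0x4b→b9/s1 L1-HIT; vc=[]
#2 0xc8→b25/s1 MISS; vc=[9]
#3 0x11a→b35/s3 MISS; vc=[9]
#4 0x4c→b9/s1 VC-HIT; vc=[25]
#5 0x4c→b9/s1 L1-HIT; vc=[25]
#6 0x79→b15/s7 MISS; vc=[25]
#7 0x4f→b9/s1 L1-HIT; vc=[25]
#8 0x7a→b15/s7 L1-HIT; vc=[25]
#9 0xb8→b23/s7 MISS; vc=[25,15]
#10 0x78→b15/s7 VC-HIT; vc=[25,23]

OUTCOME = L1-HIT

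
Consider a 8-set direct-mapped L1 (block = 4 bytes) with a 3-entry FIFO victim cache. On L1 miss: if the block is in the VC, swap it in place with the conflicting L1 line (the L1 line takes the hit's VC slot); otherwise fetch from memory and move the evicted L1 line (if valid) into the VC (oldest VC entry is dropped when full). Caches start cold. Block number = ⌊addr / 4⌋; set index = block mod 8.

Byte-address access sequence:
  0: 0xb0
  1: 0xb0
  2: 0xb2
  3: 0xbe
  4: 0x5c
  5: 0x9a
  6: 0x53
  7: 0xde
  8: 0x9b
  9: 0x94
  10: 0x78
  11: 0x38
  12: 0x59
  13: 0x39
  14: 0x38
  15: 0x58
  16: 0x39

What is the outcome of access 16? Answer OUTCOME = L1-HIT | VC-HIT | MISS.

OUTCOME = VC-HIT

  [0] addr=0xb0 blk=44 s=4: MISS | VC []
  [1] addr=0xb0 blk=44 s=4: L1-HIT | VC []
  [2] addr=0xb2 blk=44 s=4: L1-HIT | VC []
  [3] addr=0xbe blk=47 s=7: MISS | VC []
  [4] addr=0x5c blk=23 s=7: MISS | VC [47]
  [5] addr=0x9a blk=38 s=6: MISS | VC [47]
  [6] addr=0x53 blk=20 s=4: MISS | VC [47, 44]
  [7] addr=0xde blk=55 s=7: MISS | VC [47, 44, 23]
  [8] addr=0x9b blk=38 s=6: L1-HIT | VC [47, 44, 23]
  [9] addr=0x94 blk=37 s=5: MISS | VC [47, 44, 23]
  [10] addr=0x78 blk=30 s=6: MISS | VC [44, 23, 38]
  [11] addr=0x38 blk=14 s=6: MISS | VC [23, 38, 30]
  [12] addr=0x59 blk=22 s=6: MISS | VC [38, 30, 14]
  [13] addr=0x39 blk=14 s=6: VC-HIT | VC [38, 30, 22]
  [14] addr=0x38 blk=14 s=6: L1-HIT | VC [38, 30, 22]
  [15] addr=0x58 blk=22 s=6: VC-HIT | VC [38, 30, 14]
  [16] addr=0x39 blk=14 s=6: VC-HIT | VC [38, 30, 22]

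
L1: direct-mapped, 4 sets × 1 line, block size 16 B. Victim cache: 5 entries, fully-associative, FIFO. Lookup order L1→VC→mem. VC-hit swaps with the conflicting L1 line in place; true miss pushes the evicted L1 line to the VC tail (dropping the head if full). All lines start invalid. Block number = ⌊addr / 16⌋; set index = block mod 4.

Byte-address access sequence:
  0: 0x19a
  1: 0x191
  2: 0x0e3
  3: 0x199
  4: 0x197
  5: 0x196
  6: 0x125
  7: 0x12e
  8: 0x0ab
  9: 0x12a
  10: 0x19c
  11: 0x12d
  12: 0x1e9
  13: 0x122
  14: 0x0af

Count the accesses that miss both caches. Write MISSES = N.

MISSES = 5

  [0] addr=0x19a blk=25 s=1: MISS | VC []
  [1] addr=0x191 blk=25 s=1: L1-HIT | VC []
  [2] addr=0xe3 blk=14 s=2: MISS | VC []
  [3] addr=0x199 blk=25 s=1: L1-HIT | VC []
  [4] addr=0x197 blk=25 s=1: L1-HIT | VC []
  [5] addr=0x196 blk=25 s=1: L1-HIT | VC []
  [6] addr=0x125 blk=18 s=2: MISS | VC [14]
  [7] addr=0x12e blk=18 s=2: L1-HIT | VC [14]
  [8] addr=0xab blk=10 s=2: MISS | VC [14, 18]
  [9] addr=0x12a blk=18 s=2: VC-HIT | VC [14, 10]
  [10] addr=0x19c blk=25 s=1: L1-HIT | VC [14, 10]
  [11] addr=0x12d blk=18 s=2: L1-HIT | VC [14, 10]
  [12] addr=0x1e9 blk=30 s=2: MISS | VC [14, 10, 18]
  [13] addr=0x122 blk=18 s=2: VC-HIT | VC [14, 10, 30]
  [14] addr=0xaf blk=10 s=2: VC-HIT | VC [14, 18, 30]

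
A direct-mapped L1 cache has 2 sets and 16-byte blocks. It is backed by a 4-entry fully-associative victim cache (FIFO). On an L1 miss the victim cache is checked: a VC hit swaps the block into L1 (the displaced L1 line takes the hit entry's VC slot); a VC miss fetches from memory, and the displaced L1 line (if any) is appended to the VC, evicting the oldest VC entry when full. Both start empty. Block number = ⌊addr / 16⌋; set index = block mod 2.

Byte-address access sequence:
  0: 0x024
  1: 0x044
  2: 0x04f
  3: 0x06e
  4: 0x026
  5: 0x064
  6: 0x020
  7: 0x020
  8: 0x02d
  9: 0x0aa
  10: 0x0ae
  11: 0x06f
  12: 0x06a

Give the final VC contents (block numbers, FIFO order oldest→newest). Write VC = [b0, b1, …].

VC = [10, 4, 2]

  [0] addr=0x24 blk=2 s=0: MISS | VC []
  [1] addr=0x44 blk=4 s=0: MISS | VC [2]
  [2] addr=0x4f blk=4 s=0: L1-HIT | VC [2]
  [3] addr=0x6e blk=6 s=0: MISS | VC [2, 4]
  [4] addr=0x26 blk=2 s=0: VC-HIT | VC [6, 4]
  [5] addr=0x64 blk=6 s=0: VC-HIT | VC [2, 4]
  [6] addr=0x20 blk=2 s=0: VC-HIT | VC [6, 4]
  [7] addr=0x20 blk=2 s=0: L1-HIT | VC [6, 4]
  [8] addr=0x2d blk=2 s=0: L1-HIT | VC [6, 4]
  [9] addr=0xaa blk=10 s=0: MISS | VC [6, 4, 2]
  [10] addr=0xae blk=10 s=0: L1-HIT | VC [6, 4, 2]
  [11] addr=0x6f blk=6 s=0: VC-HIT | VC [10, 4, 2]
  [12] addr=0x6a blk=6 s=0: L1-HIT | VC [10, 4, 2]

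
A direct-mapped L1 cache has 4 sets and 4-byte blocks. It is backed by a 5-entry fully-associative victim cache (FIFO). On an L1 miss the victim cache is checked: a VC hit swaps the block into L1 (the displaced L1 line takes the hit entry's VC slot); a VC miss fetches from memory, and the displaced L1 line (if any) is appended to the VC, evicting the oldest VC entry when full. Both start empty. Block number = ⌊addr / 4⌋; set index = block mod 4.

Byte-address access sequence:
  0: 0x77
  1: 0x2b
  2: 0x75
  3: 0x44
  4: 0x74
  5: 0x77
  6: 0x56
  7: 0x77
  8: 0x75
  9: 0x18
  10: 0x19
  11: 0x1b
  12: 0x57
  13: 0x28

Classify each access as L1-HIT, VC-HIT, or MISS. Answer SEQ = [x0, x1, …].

#0 0x77→b29/s1 MISS; vc=[]
#1 0x2b→b10/s2 MISS; vc=[]
#2 0x75→b29/s1 L1-HIT; vc=[]
#3 0x44→b17/s1 MISS; vc=[29]
#4 0x74→b29/s1 VC-HIT; vc=[17]
#5 0x77→b29/s1 L1-HIT; vc=[17]
#6 0x56→b21/s1 MISS; vc=[17,29]
#7 0x77→b29/s1 VC-HIT; vc=[17,21]
#8 0x75→b29/s1 L1-HIT; vc=[17,21]
#9 0x18→b6/s2 MISS; vc=[17,21,10]
#10 0x19→b6/s2 L1-HIT; vc=[17,21,10]
#11 0x1b→b6/s2 L1-HIT; vc=[17,21,10]
#12 0x57→b21/s1 VC-HIT; vc=[17,29,10]
#13 0x28→b10/s2 VC-HIT; vc=[17,29,6]

SEQ = [MISS, MISS, L1-HIT, MISS, VC-HIT, L1-HIT, MISS, VC-HIT, L1-HIT, MISS, L1-HIT, L1-HIT, VC-HIT, VC-HIT]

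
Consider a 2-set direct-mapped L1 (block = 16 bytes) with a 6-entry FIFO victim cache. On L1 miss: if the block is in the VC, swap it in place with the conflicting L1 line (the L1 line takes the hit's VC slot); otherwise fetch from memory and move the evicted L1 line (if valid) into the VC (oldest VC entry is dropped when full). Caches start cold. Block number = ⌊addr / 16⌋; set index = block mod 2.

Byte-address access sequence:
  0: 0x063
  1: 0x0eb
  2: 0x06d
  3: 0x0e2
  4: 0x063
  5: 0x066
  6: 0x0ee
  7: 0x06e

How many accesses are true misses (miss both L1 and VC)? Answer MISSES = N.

#0 0x63→b6/s0 MISS; vc=[]
#1 0xeb→b14/s0 MISS; vc=[6]
#2 0x6d→b6/s0 VC-HIT; vc=[14]
#3 0xe2→b14/s0 VC-HIT; vc=[6]
#4 0x63→b6/s0 VC-HIT; vc=[14]
#5 0x66→b6/s0 L1-HIT; vc=[14]
#6 0xee→b14/s0 VC-HIT; vc=[6]
#7 0x6e→b6/s0 VC-HIT; vc=[14]

MISSES = 2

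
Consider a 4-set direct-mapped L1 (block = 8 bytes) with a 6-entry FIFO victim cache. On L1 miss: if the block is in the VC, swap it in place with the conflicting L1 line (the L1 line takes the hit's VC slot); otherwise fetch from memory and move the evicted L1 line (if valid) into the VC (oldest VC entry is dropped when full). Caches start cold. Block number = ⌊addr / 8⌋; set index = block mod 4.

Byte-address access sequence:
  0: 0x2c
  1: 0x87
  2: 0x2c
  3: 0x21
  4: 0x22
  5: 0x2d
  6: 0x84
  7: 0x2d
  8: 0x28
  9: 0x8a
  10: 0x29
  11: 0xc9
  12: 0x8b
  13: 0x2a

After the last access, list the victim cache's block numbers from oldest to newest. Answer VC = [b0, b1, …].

  [0] addr=0x2c blk=5 s=1: MISS | VC []
  [1] addr=0x87 blk=16 s=0: MISS | VC []
  [2] addr=0x2c blk=5 s=1: L1-HIT | VC []
  [3] addr=0x21 blk=4 s=0: MISS | VC [16]
  [4] addr=0x22 blk=4 s=0: L1-HIT | VC [16]
  [5] addr=0x2d blk=5 s=1: L1-HIT | VC [16]
  [6] addr=0x84 blk=16 s=0: VC-HIT | VC [4]
  [7] addr=0x2d blk=5 s=1: L1-HIT | VC [4]
  [8] addr=0x28 blk=5 s=1: L1-HIT | VC [4]
  [9] addr=0x8a blk=17 s=1: MISS | VC [4, 5]
  [10] addr=0x29 blk=5 s=1: VC-HIT | VC [4, 17]
  [11] addr=0xc9 blk=25 s=1: MISS | VC [4, 17, 5]
  [12] addr=0x8b blk=17 s=1: VC-HIT | VC [4, 25, 5]
  [13] addr=0x2a blk=5 s=1: VC-HIT | VC [4, 25, 17]

VC = [4, 25, 17]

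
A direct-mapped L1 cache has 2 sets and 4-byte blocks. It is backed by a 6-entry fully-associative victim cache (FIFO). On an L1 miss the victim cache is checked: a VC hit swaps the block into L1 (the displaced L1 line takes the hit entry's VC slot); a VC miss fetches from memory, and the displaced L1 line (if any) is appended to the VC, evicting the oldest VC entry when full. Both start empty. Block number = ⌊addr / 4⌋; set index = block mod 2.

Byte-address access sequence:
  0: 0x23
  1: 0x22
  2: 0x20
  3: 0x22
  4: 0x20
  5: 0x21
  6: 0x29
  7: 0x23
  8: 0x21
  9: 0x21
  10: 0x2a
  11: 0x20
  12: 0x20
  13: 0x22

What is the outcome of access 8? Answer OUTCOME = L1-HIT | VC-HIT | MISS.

0: 0x23 (blk 8, set 0) → MISS  vc=[]
1: 0x22 (blk 8, set 0) → L1-HIT  vc=[]
2: 0x20 (blk 8, set 0) → L1-HIT  vc=[]
3: 0x22 (blk 8, set 0) → L1-HIT  vc=[]
4: 0x20 (blk 8, set 0) → L1-HIT  vc=[]
5: 0x21 (blk 8, set 0) → L1-HIT  vc=[]
6: 0x29 (blk 10, set 0) → MISS  vc=[8]
7: 0x23 (blk 8, set 0) → VC-HIT  vc=[10]
8: 0x21 (blk 8, set 0) → L1-HIT  vc=[10]
9: 0x21 (blk 8, set 0) → L1-HIT  vc=[10]
10: 0x2a (blk 10, set 0) → VC-HIT  vc=[8]
11: 0x20 (blk 8, set 0) → VC-HIT  vc=[10]
12: 0x20 (blk 8, set 0) → L1-HIT  vc=[10]
13: 0x22 (blk 8, set 0) → L1-HIT  vc=[10]

OUTCOME = L1-HIT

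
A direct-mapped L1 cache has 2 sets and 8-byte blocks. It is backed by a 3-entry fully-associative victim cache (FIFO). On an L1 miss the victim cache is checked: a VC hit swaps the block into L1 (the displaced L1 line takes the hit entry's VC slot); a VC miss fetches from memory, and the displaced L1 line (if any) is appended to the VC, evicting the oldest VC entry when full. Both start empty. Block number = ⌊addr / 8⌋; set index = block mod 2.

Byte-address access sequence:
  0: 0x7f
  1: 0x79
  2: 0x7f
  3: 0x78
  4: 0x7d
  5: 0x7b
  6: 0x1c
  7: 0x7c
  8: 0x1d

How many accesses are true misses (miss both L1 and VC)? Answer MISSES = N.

  [0] addr=0x7f blk=15 s=1: MISS | VC []
  [1] addr=0x79 blk=15 s=1: L1-HIT | VC []
  [2] addr=0x7f blk=15 s=1: L1-HIT | VC []
  [3] addr=0x78 blk=15 s=1: L1-HIT | VC []
  [4] addr=0x7d blk=15 s=1: L1-HIT | VC []
  [5] addr=0x7b blk=15 s=1: L1-HIT | VC []
  [6] addr=0x1c blk=3 s=1: MISS | VC [15]
  [7] addr=0x7c blk=15 s=1: VC-HIT | VC [3]
  [8] addr=0x1d blk=3 s=1: VC-HIT | VC [15]

MISSES = 2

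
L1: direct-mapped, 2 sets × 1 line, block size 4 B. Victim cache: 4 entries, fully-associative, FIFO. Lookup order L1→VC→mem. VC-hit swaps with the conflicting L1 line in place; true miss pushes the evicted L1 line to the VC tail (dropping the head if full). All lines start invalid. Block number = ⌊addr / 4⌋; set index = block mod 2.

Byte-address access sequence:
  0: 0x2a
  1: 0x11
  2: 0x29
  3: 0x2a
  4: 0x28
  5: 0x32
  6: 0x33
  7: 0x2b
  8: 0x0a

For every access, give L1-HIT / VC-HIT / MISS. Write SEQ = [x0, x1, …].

SEQ = [MISS, MISS, VC-HIT, L1-HIT, L1-HIT, MISS, L1-HIT, VC-HIT, MISS]

  [0] addr=0x2a blk=10 s=0: MISS | VC []
  [1] addr=0x11 blk=4 s=0: MISS | VC [10]
  [2] addr=0x29 blk=10 s=0: VC-HIT | VC [4]
  [3] addr=0x2a blk=10 s=0: L1-HIT | VC [4]
  [4] addr=0x28 blk=10 s=0: L1-HIT | VC [4]
  [5] addr=0x32 blk=12 s=0: MISS | VC [4, 10]
  [6] addr=0x33 blk=12 s=0: L1-HIT | VC [4, 10]
  [7] addr=0x2b blk=10 s=0: VC-HIT | VC [4, 12]
  [8] addr=0xa blk=2 s=0: MISS | VC [4, 12, 10]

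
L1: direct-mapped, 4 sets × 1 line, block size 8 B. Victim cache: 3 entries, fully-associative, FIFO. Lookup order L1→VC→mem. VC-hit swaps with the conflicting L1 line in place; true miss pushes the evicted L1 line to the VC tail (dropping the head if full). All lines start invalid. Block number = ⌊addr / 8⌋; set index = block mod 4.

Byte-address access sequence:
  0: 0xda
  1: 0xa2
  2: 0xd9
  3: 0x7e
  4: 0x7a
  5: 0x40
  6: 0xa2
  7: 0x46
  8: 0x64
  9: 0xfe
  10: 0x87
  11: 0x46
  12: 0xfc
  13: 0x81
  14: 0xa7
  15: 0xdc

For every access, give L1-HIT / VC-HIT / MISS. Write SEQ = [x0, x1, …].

#0 0xda→b27/s3 MISS; vc=[]
#1 0xa2→b20/s0 MISS; vc=[]
#2 0xd9→b27/s3 L1-HIT; vc=[]
#3 0x7e→b15/s3 MISS; vc=[27]
#4 0x7a→b15/s3 L1-HIT; vc=[27]
#5 0x40→b8/s0 MISS; vc=[27,20]
#6 0xa2→b20/s0 VC-HIT; vc=[27,8]
#7 0x46→b8/s0 VC-HIT; vc=[27,20]
#8 0x64→b12/s0 MISS; vc=[27,20,8]
#9 0xfe→b31/s3 MISS; vc=[20,8,15]
#10 0x87→b16/s0 MISS; vc=[8,15,12]
#11 0x46→b8/s0 VC-HIT; vc=[16,15,12]
#12 0xfc→b31/s3 L1-HIT; vc=[16,15,12]
#13 0x81→b16/s0 VC-HIT; vc=[8,15,12]
#14 0xa7→b20/s0 MISS; vc=[15,12,16]
#15 0xdc→b27/s3 MISS; vc=[12,16,31]

SEQ = [MISS, MISS, L1-HIT, MISS, L1-HIT, MISS, VC-HIT, VC-HIT, MISS, MISS, MISS, VC-HIT, L1-HIT, VC-HIT, MISS, MISS]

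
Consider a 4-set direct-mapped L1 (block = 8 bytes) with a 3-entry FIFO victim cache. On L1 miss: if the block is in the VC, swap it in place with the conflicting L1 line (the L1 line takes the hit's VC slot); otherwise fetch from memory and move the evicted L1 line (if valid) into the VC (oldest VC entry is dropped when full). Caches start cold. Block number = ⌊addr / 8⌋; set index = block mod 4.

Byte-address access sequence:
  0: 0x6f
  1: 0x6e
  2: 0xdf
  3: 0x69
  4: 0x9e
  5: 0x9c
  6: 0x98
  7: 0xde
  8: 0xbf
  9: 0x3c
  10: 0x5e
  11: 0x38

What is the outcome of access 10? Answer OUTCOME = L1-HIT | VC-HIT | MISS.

OUTCOME = MISS

#0 0x6f→b13/s1 MISS; vc=[]
#1 0x6e→b13/s1 L1-HIT; vc=[]
#2 0xdf→b27/s3 MISS; vc=[]
#3 0x69→b13/s1 L1-HIT; vc=[]
#4 0x9e→b19/s3 MISS; vc=[27]
#5 0x9c→b19/s3 L1-HIT; vc=[27]
#6 0x98→b19/s3 L1-HIT; vc=[27]
#7 0xde→b27/s3 VC-HIT; vc=[19]
#8 0xbf→b23/s3 MISS; vc=[19,27]
#9 0x3c→b7/s3 MISS; vc=[19,27,23]
#10 0x5e→b11/s3 MISS; vc=[27,23,7]
#11 0x38→b7/s3 VC-HIT; vc=[27,23,11]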